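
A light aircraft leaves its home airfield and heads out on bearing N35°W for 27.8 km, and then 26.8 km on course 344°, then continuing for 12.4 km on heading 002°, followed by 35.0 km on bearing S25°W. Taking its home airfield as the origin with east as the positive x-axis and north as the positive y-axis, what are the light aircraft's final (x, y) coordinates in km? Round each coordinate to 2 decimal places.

(-37.69, 29.21)

Leg 1 (N35°W, 27.8 km): east 27.8 sin 325° = -15.95, north 27.8 cos 325° = 22.77
Leg 2 (344°, 26.8 km): east 26.8 sin 344° = -7.39, north 26.8 cos 344° = 25.76
Leg 3 (002°, 12.4 km): east 12.4 sin 2° = 0.43, north 12.4 cos 2° = 12.39
Leg 4 (S25°W, 35.0 km): east 35.0 sin 205° = -14.79, north 35.0 cos 205° = -31.72
Summing: -37.69 km east, 29.21 km north → (-37.69, 29.21).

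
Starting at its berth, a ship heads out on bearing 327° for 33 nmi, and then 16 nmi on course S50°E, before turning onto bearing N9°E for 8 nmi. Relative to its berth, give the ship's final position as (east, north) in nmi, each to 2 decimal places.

Leg 1 (327°, 33 nmi): east 33 sin 327° = -17.97, north 33 cos 327° = 27.68
Leg 2 (S50°E, 16 nmi): east 16 sin 130° = 12.26, north 16 cos 130° = -10.28
Leg 3 (N9°E, 8 nmi): east 8 sin 9° = 1.25, north 8 cos 9° = 7.90
Summing: -4.46 nmi east, 25.29 nmi north → (-4.46, 25.29).

(-4.46, 25.29)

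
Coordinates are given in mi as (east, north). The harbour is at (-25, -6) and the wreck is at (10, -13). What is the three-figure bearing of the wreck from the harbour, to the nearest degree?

101°

Δeast = 10 − -25 = 35.00; Δnorth = -13 − -6 = -7.00.
Bearing = atan2(Δeast, Δnorth) mod 360° = 101.31° ≈ 101°.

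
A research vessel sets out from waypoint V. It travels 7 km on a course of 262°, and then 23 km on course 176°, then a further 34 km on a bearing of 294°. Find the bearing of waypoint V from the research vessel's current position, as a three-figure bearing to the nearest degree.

Leg 1 (262°, 7 km): east 7 sin 262° = -6.93, north 7 cos 262° = -0.97
Leg 2 (176°, 23 km): east 23 sin 176° = 1.60, north 23 cos 176° = -22.94
Leg 3 (294°, 34 km): east 34 sin 294° = -31.06, north 34 cos 294° = 13.83
Net displacement: -36.39 east, -10.09 north. Direction back to start is (36.39, 10.09): bearing = atan2(36.39, 10.09) mod 360° = 74.50° ≈ 075°.

075°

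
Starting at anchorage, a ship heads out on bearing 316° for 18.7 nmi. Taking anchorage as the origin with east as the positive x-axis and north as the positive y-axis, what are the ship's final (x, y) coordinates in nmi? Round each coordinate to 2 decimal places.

(-12.99, 13.45)

Leg 1 (316°, 18.7 nmi): east 18.7 sin 316° = -12.99, north 18.7 cos 316° = 13.45
Summing: -12.99 nmi east, 13.45 nmi north → (-12.99, 13.45).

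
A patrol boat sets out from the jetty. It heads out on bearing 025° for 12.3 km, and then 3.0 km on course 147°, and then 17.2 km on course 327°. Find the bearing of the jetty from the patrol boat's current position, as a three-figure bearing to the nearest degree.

174°

Leg 1 (025°, 12.3 km): east 12.3 sin 25° = 5.20, north 12.3 cos 25° = 11.15
Leg 2 (147°, 3.0 km): east 3.0 sin 147° = 1.63, north 3.0 cos 147° = -2.52
Leg 3 (327°, 17.2 km): east 17.2 sin 327° = -9.37, north 17.2 cos 327° = 14.43
Net displacement: -2.54 east, 23.06 north. Direction back to start is (2.54, -23.06): bearing = atan2(2.54, -23.06) mod 360° = 173.72° ≈ 174°.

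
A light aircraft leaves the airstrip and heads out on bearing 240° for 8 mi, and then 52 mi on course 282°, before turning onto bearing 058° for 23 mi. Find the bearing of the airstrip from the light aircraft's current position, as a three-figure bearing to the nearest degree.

116°

Leg 1 (240°, 8 mi): east 8 sin 240° = -6.93, north 8 cos 240° = -4.00
Leg 2 (282°, 52 mi): east 52 sin 282° = -50.86, north 52 cos 282° = 10.81
Leg 3 (058°, 23 mi): east 23 sin 58° = 19.51, north 23 cos 58° = 12.19
Net displacement: -38.29 east, 19.00 north. Direction back to start is (38.29, -19.00): bearing = atan2(38.29, -19.00) mod 360° = 116.39° ≈ 116°.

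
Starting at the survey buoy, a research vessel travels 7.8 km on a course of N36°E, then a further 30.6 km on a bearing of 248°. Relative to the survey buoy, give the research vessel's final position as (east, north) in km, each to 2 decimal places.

(-23.79, -5.15)

Leg 1 (N36°E, 7.8 km): east 7.8 sin 36° = 4.58, north 7.8 cos 36° = 6.31
Leg 2 (248°, 30.6 km): east 30.6 sin 248° = -28.37, north 30.6 cos 248° = -11.46
Summing: -23.79 km east, -5.15 km north → (-23.79, -5.15).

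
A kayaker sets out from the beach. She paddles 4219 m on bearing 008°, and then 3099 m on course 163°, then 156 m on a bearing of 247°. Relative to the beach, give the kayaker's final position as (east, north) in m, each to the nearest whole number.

Leg 1 (008°, 4219 m): east 4219 sin 8° = 587.17, north 4219 cos 8° = 4177.94
Leg 2 (163°, 3099 m): east 3099 sin 163° = 906.06, north 3099 cos 163° = -2963.59
Leg 3 (247°, 156 m): east 156 sin 247° = -143.60, north 156 cos 247° = -60.95
Summing: 1349.63 m east, 1153.40 m north → (1350, 1153).

(1350, 1153)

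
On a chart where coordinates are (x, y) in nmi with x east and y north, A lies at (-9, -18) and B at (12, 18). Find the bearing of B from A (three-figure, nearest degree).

Δeast = 12 − -9 = 21.00; Δnorth = 18 − -18 = 36.00.
Bearing = atan2(Δeast, Δnorth) mod 360° = 30.26° ≈ 030°.

030°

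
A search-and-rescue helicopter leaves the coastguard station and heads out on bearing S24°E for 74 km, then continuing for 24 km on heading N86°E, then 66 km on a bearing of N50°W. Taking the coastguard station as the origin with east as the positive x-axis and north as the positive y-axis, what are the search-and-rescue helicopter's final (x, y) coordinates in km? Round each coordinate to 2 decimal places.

Leg 1 (S24°E, 74 km): east 74 sin 156° = 30.10, north 74 cos 156° = -67.60
Leg 2 (N86°E, 24 km): east 24 sin 86° = 23.94, north 24 cos 86° = 1.67
Leg 3 (N50°W, 66 km): east 66 sin 310° = -50.56, north 66 cos 310° = 42.42
Summing: 3.48 km east, -23.50 km north → (3.48, -23.50).

(3.48, -23.50)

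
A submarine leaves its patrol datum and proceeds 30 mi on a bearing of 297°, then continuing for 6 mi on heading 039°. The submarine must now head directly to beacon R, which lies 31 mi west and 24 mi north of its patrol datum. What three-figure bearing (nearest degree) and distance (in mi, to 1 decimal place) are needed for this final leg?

305°, 9.9 mi

Leg 1 (297°, 30 mi): east 30 sin 297° = -26.73, north 30 cos 297° = 13.62
Leg 2 (039°, 6 mi): east 6 sin 39° = 3.78, north 6 cos 39° = 4.66
Current position: (-22.95, 18.28). Target: (-31, 24). Remaining: Δeast = -8.05, Δnorth = 5.72.
Bearing = atan2(-8.05, 5.72) mod 360° = 305.40°; distance = √((-8.05)² + (5.72)²) = 9.870 mi.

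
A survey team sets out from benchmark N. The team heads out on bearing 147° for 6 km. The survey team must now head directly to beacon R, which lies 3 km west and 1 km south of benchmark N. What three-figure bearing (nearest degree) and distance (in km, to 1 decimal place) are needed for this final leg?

Leg 1 (147°, 6 km): east 6 sin 147° = 3.27, north 6 cos 147° = -5.03
Current position: (3.27, -5.03). Target: (-3, -1). Remaining: Δeast = -6.27, Δnorth = 4.03.
Bearing = atan2(-6.27, 4.03) mod 360° = 302.75°; distance = √((-6.27)² + (4.03)²) = 7.453 km.

303°, 7.5 km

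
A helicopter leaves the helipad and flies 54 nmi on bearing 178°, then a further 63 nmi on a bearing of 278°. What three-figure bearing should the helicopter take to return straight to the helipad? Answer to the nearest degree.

053°

Leg 1 (178°, 54 nmi): east 54 sin 178° = 1.88, north 54 cos 178° = -53.97
Leg 2 (278°, 63 nmi): east 63 sin 278° = -62.39, north 63 cos 278° = 8.77
Net displacement: -60.50 east, -45.20 north. Direction back to start is (60.50, 45.20): bearing = atan2(60.50, 45.20) mod 360° = 53.24° ≈ 053°.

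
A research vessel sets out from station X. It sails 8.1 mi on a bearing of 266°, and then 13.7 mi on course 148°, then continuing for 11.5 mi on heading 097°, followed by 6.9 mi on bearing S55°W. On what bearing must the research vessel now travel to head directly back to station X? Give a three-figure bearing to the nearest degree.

Leg 1 (266°, 8.1 mi): east 8.1 sin 266° = -8.08, north 8.1 cos 266° = -0.57
Leg 2 (148°, 13.7 mi): east 13.7 sin 148° = 7.26, north 13.7 cos 148° = -11.62
Leg 3 (097°, 11.5 mi): east 11.5 sin 97° = 11.41, north 11.5 cos 97° = -1.40
Leg 4 (S55°W, 6.9 mi): east 6.9 sin 235° = -5.65, north 6.9 cos 235° = -3.96
Net displacement: 4.94 east, -17.54 north. Direction back to start is (-4.94, 17.54): bearing = atan2(-4.94, 17.54) mod 360° = 344.27° ≈ 344°.

344°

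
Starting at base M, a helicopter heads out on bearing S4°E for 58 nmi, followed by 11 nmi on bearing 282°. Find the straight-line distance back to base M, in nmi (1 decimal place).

Leg 1 (S4°E, 58 nmi): east 58 sin 176° = 4.05, north 58 cos 176° = -57.86
Leg 2 (282°, 11 nmi): east 11 sin 282° = -10.76, north 11 cos 282° = 2.29
Net: -6.71 east, -55.57 north. Distance = √((-6.71)² + (-55.57)²) = 55.976 nmi.

56.0 nmi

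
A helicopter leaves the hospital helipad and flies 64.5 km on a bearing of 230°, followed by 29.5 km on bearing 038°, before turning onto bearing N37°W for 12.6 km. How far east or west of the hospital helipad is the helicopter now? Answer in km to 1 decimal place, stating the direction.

38.8 km west

Leg 1 (230°, 64.5 km): east 64.5 sin 230° = -49.41, north 64.5 cos 230° = -41.46
Leg 2 (038°, 29.5 km): east 29.5 sin 38° = 18.16, north 29.5 cos 38° = 23.25
Leg 3 (N37°W, 12.6 km): east 12.6 sin 323° = -7.58, north 12.6 cos 323° = 10.06
Net east component: -38.83 km.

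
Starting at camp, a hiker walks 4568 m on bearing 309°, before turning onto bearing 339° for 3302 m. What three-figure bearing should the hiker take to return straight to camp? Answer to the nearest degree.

Leg 1 (309°, 4568 m): east 4568 sin 309° = -3550.00, north 4568 cos 309° = 2874.74
Leg 2 (339°, 3302 m): east 3302 sin 339° = -1183.33, north 3302 cos 339° = 3082.68
Net displacement: -4733.33 east, 5957.42 north. Direction back to start is (4733.33, -5957.42): bearing = atan2(4733.33, -5957.42) mod 360° = 141.53° ≈ 142°.

142°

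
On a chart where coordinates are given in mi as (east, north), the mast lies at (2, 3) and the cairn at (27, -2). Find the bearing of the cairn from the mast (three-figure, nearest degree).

101°

Δeast = 27 − 2 = 25.00; Δnorth = -2 − 3 = -5.00.
Bearing = atan2(Δeast, Δnorth) mod 360° = 101.31° ≈ 101°.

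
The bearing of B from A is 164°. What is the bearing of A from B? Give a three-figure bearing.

344°

Back-bearing = 164° + 180° = 344°.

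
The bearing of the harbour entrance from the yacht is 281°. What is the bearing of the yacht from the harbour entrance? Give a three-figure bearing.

101°

Back-bearing = 281° − 180° = 101°.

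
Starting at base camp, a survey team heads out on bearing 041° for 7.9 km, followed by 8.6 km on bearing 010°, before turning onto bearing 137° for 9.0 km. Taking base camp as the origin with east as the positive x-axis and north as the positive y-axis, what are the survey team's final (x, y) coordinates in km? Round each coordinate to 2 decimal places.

(12.81, 7.85)

Leg 1 (041°, 7.9 km): east 7.9 sin 41° = 5.18, north 7.9 cos 41° = 5.96
Leg 2 (010°, 8.6 km): east 8.6 sin 10° = 1.49, north 8.6 cos 10° = 8.47
Leg 3 (137°, 9.0 km): east 9.0 sin 137° = 6.14, north 9.0 cos 137° = -6.58
Summing: 12.81 km east, 7.85 km north → (12.81, 7.85).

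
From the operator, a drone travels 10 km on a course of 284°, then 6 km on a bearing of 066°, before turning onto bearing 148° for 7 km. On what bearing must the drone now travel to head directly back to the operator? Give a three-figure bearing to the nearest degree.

Leg 1 (284°, 10 km): east 10 sin 284° = -9.70, north 10 cos 284° = 2.42
Leg 2 (066°, 6 km): east 6 sin 66° = 5.48, north 6 cos 66° = 2.44
Leg 3 (148°, 7 km): east 7 sin 148° = 3.71, north 7 cos 148° = -5.94
Net displacement: -0.51 east, -1.08 north. Direction back to start is (0.51, 1.08): bearing = atan2(0.51, 1.08) mod 360° = 25.44° ≈ 025°.

025°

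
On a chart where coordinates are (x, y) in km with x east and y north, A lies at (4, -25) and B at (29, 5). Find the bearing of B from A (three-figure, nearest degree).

Δeast = 29 − 4 = 25.00; Δnorth = 5 − -25 = 30.00.
Bearing = atan2(Δeast, Δnorth) mod 360° = 39.81° ≈ 040°.

040°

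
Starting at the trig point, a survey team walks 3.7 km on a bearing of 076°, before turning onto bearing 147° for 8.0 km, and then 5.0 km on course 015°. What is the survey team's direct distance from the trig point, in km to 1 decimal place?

Leg 1 (076°, 3.7 km): east 3.7 sin 76° = 3.59, north 3.7 cos 76° = 0.90
Leg 2 (147°, 8.0 km): east 8.0 sin 147° = 4.36, north 8.0 cos 147° = -6.71
Leg 3 (015°, 5.0 km): east 5.0 sin 15° = 1.29, north 5.0 cos 15° = 4.83
Net: 9.24 east, -0.98 north. Distance = √((9.24)² + (-0.98)²) = 9.294 km.

9.3 km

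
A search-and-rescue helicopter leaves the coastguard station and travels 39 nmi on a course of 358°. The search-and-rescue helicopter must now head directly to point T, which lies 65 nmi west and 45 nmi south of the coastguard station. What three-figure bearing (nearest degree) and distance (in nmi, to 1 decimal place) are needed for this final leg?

Leg 1 (358°, 39 nmi): east 39 sin 358° = -1.36, north 39 cos 358° = 38.98
Current position: (-1.36, 38.98). Target: (-65, -45). Remaining: Δeast = -63.64, Δnorth = -83.98.
Bearing = atan2(-63.64, -83.98) mod 360° = 217.16°; distance = √((-63.64)² + (-83.98)²) = 105.366 nmi.

217°, 105.4 nmi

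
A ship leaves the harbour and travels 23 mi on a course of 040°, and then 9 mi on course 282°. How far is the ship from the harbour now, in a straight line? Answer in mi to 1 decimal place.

20.4 mi

Leg 1 (040°, 23 mi): east 23 sin 40° = 14.78, north 23 cos 40° = 17.62
Leg 2 (282°, 9 mi): east 9 sin 282° = -8.80, north 9 cos 282° = 1.87
Net: 5.98 east, 19.49 north. Distance = √((5.98)² + (19.49)²) = 20.387 mi.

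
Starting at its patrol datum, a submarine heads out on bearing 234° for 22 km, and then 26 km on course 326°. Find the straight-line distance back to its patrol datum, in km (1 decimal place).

33.5 km

Leg 1 (234°, 22 km): east 22 sin 234° = -17.80, north 22 cos 234° = -12.93
Leg 2 (326°, 26 km): east 26 sin 326° = -14.54, north 26 cos 326° = 21.55
Net: -32.34 east, 8.62 north. Distance = √((-32.34)² + (8.62)²) = 33.468 km.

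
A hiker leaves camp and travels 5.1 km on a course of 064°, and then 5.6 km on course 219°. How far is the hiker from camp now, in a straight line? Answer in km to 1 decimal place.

Leg 1 (064°, 5.1 km): east 5.1 sin 64° = 4.58, north 5.1 cos 64° = 2.24
Leg 2 (219°, 5.6 km): east 5.6 sin 219° = -3.52, north 5.6 cos 219° = -4.35
Net: 1.06 east, -2.12 north. Distance = √((1.06)² + (-2.12)²) = 2.367 km.

2.4 km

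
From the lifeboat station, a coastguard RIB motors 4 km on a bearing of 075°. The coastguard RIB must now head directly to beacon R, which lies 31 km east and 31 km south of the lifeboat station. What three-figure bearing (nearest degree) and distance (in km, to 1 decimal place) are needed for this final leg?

Leg 1 (075°, 4 km): east 4 sin 75° = 3.86, north 4 cos 75° = 1.04
Current position: (3.86, 1.04). Target: (31, -31). Remaining: Δeast = 27.14, Δnorth = -32.04.
Bearing = atan2(27.14, -32.04) mod 360° = 139.73°; distance = √((27.14)² + (-32.04)²) = 41.984 km.

140°, 42.0 km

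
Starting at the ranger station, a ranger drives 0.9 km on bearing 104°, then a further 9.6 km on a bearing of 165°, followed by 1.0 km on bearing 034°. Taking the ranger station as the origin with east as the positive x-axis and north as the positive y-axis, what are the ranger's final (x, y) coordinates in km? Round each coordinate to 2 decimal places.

Leg 1 (104°, 0.9 km): east 0.9 sin 104° = 0.87, north 0.9 cos 104° = -0.22
Leg 2 (165°, 9.6 km): east 9.6 sin 165° = 2.48, north 9.6 cos 165° = -9.27
Leg 3 (034°, 1.0 km): east 1.0 sin 34° = 0.56, north 1.0 cos 34° = 0.83
Summing: 3.92 km east, -8.66 km north → (3.92, -8.66).

(3.92, -8.66)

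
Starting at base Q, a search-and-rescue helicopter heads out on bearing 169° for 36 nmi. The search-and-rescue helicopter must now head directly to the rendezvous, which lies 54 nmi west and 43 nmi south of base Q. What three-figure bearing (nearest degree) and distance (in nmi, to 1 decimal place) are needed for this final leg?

Leg 1 (169°, 36 nmi): east 36 sin 169° = 6.87, north 36 cos 169° = -35.34
Current position: (6.87, -35.34). Target: (-54, -43). Remaining: Δeast = -60.87, Δnorth = -7.66.
Bearing = atan2(-60.87, -7.66) mod 360° = 262.83°; distance = √((-60.87)² + (-7.66)²) = 61.349 nmi.

263°, 61.3 nmi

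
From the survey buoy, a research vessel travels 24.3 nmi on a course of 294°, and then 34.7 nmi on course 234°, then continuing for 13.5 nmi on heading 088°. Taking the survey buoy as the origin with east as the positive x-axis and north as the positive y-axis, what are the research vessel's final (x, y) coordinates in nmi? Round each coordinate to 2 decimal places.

Leg 1 (294°, 24.3 nmi): east 24.3 sin 294° = -22.20, north 24.3 cos 294° = 9.88
Leg 2 (234°, 34.7 nmi): east 34.7 sin 234° = -28.07, north 34.7 cos 234° = -20.40
Leg 3 (088°, 13.5 nmi): east 13.5 sin 88° = 13.49, north 13.5 cos 88° = 0.47
Summing: -36.78 nmi east, -10.04 nmi north → (-36.78, -10.04).

(-36.78, -10.04)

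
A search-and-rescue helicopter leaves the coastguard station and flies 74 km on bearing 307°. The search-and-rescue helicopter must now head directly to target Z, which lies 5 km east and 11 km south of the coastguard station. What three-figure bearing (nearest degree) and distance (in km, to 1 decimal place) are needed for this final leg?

Leg 1 (307°, 74 km): east 74 sin 307° = -59.10, north 74 cos 307° = 44.53
Current position: (-59.10, 44.53). Target: (5, -11). Remaining: Δeast = 64.10, Δnorth = -55.53.
Bearing = atan2(64.10, -55.53) mod 360° = 130.91°; distance = √((64.10)² + (-55.53)²) = 84.810 km.

131°, 84.8 km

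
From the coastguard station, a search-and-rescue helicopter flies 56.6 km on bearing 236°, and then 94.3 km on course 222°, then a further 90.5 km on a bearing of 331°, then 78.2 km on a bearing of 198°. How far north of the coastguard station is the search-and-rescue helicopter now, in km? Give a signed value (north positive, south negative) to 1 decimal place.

-96.9 km

Leg 1 (236°, 56.6 km): east 56.6 sin 236° = -46.92, north 56.6 cos 236° = -31.65
Leg 2 (222°, 94.3 km): east 94.3 sin 222° = -63.10, north 94.3 cos 222° = -70.08
Leg 3 (331°, 90.5 km): east 90.5 sin 331° = -43.88, north 90.5 cos 331° = 79.15
Leg 4 (198°, 78.2 km): east 78.2 sin 198° = -24.17, north 78.2 cos 198° = -74.37
Net north component: -96.95 km.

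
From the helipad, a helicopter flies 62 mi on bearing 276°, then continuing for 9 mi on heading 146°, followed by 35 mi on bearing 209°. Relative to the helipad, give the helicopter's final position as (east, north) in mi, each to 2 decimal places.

(-73.60, -31.59)

Leg 1 (276°, 62 mi): east 62 sin 276° = -61.66, north 62 cos 276° = 6.48
Leg 2 (146°, 9 mi): east 9 sin 146° = 5.03, north 9 cos 146° = -7.46
Leg 3 (209°, 35 mi): east 35 sin 209° = -16.97, north 35 cos 209° = -30.61
Summing: -73.60 mi east, -31.59 mi north → (-73.60, -31.59).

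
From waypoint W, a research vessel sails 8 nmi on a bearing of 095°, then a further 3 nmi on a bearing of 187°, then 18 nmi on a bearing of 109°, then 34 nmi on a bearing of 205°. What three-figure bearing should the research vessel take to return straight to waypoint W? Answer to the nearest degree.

346°

Leg 1 (095°, 8 nmi): east 8 sin 95° = 7.97, north 8 cos 95° = -0.70
Leg 2 (187°, 3 nmi): east 3 sin 187° = -0.37, north 3 cos 187° = -2.98
Leg 3 (109°, 18 nmi): east 18 sin 109° = 17.02, north 18 cos 109° = -5.86
Leg 4 (205°, 34 nmi): east 34 sin 205° = -14.37, north 34 cos 205° = -30.81
Net displacement: 10.25 east, -40.35 north. Direction back to start is (-10.25, 40.35): bearing = atan2(-10.25, 40.35) mod 360° = 345.74° ≈ 346°.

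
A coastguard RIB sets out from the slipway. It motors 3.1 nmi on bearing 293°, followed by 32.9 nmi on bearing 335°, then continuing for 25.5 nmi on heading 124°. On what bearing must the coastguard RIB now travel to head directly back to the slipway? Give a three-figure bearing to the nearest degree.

195°

Leg 1 (293°, 3.1 nmi): east 3.1 sin 293° = -2.85, north 3.1 cos 293° = 1.21
Leg 2 (335°, 32.9 nmi): east 32.9 sin 335° = -13.90, north 32.9 cos 335° = 29.82
Leg 3 (124°, 25.5 nmi): east 25.5 sin 124° = 21.14, north 25.5 cos 124° = -14.26
Net displacement: 4.38 east, 16.77 north. Direction back to start is (-4.38, -16.77): bearing = atan2(-4.38, -16.77) mod 360° = 194.65° ≈ 195°.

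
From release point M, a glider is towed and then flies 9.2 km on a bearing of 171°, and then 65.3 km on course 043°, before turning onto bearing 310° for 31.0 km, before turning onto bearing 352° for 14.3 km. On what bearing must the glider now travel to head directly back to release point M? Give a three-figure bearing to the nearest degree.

Leg 1 (171°, 9.2 km): east 9.2 sin 171° = 1.44, north 9.2 cos 171° = -9.09
Leg 2 (043°, 65.3 km): east 65.3 sin 43° = 44.53, north 65.3 cos 43° = 47.76
Leg 3 (310°, 31.0 km): east 31.0 sin 310° = -23.75, north 31.0 cos 310° = 19.93
Leg 4 (352°, 14.3 km): east 14.3 sin 352° = -1.99, north 14.3 cos 352° = 14.16
Net displacement: 20.24 east, 72.76 north. Direction back to start is (-20.24, -72.76): bearing = atan2(-20.24, -72.76) mod 360° = 195.54° ≈ 196°.

196°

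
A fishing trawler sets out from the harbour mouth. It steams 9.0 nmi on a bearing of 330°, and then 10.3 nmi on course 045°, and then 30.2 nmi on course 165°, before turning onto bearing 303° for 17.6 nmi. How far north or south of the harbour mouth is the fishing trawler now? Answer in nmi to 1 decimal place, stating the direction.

Leg 1 (330°, 9.0 nmi): east 9.0 sin 330° = -4.50, north 9.0 cos 330° = 7.79
Leg 2 (045°, 10.3 nmi): east 10.3 sin 45° = 7.28, north 10.3 cos 45° = 7.28
Leg 3 (165°, 30.2 nmi): east 30.2 sin 165° = 7.82, north 30.2 cos 165° = -29.17
Leg 4 (303°, 17.6 nmi): east 17.6 sin 303° = -14.76, north 17.6 cos 303° = 9.59
Net north component: -4.51 nmi.

4.5 nmi south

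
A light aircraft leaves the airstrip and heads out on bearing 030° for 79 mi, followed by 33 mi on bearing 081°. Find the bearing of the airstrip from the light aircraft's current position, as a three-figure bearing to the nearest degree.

224°

Leg 1 (030°, 79 mi): east 79 sin 30° = 39.50, north 79 cos 30° = 68.42
Leg 2 (081°, 33 mi): east 33 sin 81° = 32.59, north 33 cos 81° = 5.16
Net displacement: 72.09 east, 73.58 north. Direction back to start is (-72.09, -73.58): bearing = atan2(-72.09, -73.58) mod 360° = 224.42° ≈ 224°.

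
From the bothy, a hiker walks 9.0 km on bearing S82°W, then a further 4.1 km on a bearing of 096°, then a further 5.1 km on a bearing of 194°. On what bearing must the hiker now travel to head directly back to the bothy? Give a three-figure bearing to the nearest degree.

042°

Leg 1 (S82°W, 9.0 km): east 9.0 sin 262° = -8.91, north 9.0 cos 262° = -1.25
Leg 2 (096°, 4.1 km): east 4.1 sin 96° = 4.08, north 4.1 cos 96° = -0.43
Leg 3 (194°, 5.1 km): east 5.1 sin 194° = -1.23, north 5.1 cos 194° = -4.95
Net displacement: -6.07 east, -6.63 north. Direction back to start is (6.07, 6.63): bearing = atan2(6.07, 6.63) mod 360° = 42.47° ≈ 042°.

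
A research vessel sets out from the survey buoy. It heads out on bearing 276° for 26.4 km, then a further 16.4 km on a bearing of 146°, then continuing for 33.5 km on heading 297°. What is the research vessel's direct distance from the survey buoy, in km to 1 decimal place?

47.1 km

Leg 1 (276°, 26.4 km): east 26.4 sin 276° = -26.26, north 26.4 cos 276° = 2.76
Leg 2 (146°, 16.4 km): east 16.4 sin 146° = 9.17, north 16.4 cos 146° = -13.60
Leg 3 (297°, 33.5 km): east 33.5 sin 297° = -29.85, north 33.5 cos 297° = 15.21
Net: -46.93 east, 4.37 north. Distance = √((-46.93)² + (4.37)²) = 47.137 km.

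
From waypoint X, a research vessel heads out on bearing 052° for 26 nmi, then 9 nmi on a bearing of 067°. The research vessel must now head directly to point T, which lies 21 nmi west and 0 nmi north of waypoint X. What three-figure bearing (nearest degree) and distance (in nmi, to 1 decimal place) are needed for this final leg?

249°, 53.5 nmi

Leg 1 (052°, 26 nmi): east 26 sin 52° = 20.49, north 26 cos 52° = 16.01
Leg 2 (067°, 9 nmi): east 9 sin 67° = 8.28, north 9 cos 67° = 3.52
Current position: (28.77, 19.52). Target: (-21, 0). Remaining: Δeast = -49.77, Δnorth = -19.52.
Bearing = atan2(-49.77, -19.52) mod 360° = 248.58°; distance = √((-49.77)² + (-19.52)²) = 53.465 nmi.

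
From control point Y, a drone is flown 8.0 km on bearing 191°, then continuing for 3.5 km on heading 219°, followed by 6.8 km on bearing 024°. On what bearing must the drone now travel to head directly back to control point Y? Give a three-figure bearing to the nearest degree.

Leg 1 (191°, 8.0 km): east 8.0 sin 191° = -1.53, north 8.0 cos 191° = -7.85
Leg 2 (219°, 3.5 km): east 3.5 sin 219° = -2.20, north 3.5 cos 219° = -2.72
Leg 3 (024°, 6.8 km): east 6.8 sin 24° = 2.77, north 6.8 cos 24° = 6.21
Net displacement: -0.96 east, -4.36 north. Direction back to start is (0.96, 4.36): bearing = atan2(0.96, 4.36) mod 360° = 12.46° ≈ 012°.

012°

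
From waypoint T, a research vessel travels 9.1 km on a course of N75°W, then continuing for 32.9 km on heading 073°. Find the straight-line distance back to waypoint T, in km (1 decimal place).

Leg 1 (N75°W, 9.1 km): east 9.1 sin 285° = -8.79, north 9.1 cos 285° = 2.36
Leg 2 (073°, 32.9 km): east 32.9 sin 73° = 31.46, north 32.9 cos 73° = 9.62
Net: 22.67 east, 11.97 north. Distance = √((22.67)² + (11.97)²) = 25.640 km.

25.6 km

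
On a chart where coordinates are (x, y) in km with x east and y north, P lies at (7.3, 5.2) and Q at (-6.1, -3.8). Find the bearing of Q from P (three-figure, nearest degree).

236°

Δeast = -6.1 − 7.3 = -13.40; Δnorth = -3.8 − 5.2 = -9.00.
Bearing = atan2(Δeast, Δnorth) mod 360° = 236.11° ≈ 236°.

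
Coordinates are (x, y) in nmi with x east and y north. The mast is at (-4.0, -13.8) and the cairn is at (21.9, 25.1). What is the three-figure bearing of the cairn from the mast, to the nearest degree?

Δeast = 21.9 − -4.0 = 25.90; Δnorth = 25.1 − -13.8 = 38.90.
Bearing = atan2(Δeast, Δnorth) mod 360° = 33.66° ≈ 034°.

034°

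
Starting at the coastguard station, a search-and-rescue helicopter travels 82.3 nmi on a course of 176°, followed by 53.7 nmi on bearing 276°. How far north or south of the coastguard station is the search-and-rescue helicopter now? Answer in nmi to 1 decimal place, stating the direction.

76.5 nmi south

Leg 1 (176°, 82.3 nmi): east 82.3 sin 176° = 5.74, north 82.3 cos 176° = -82.10
Leg 2 (276°, 53.7 nmi): east 53.7 sin 276° = -53.41, north 53.7 cos 276° = 5.61
Net north component: -76.49 nmi.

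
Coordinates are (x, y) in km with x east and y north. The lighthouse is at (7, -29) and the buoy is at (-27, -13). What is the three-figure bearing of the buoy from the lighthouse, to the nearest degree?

295°

Δeast = -27 − 7 = -34.00; Δnorth = -13 − -29 = 16.00.
Bearing = atan2(Δeast, Δnorth) mod 360° = 295.20° ≈ 295°.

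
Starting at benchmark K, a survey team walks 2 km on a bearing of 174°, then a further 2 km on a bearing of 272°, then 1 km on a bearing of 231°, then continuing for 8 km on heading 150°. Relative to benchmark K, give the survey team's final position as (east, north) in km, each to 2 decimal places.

(1.43, -9.48)

Leg 1 (174°, 2 km): east 2 sin 174° = 0.21, north 2 cos 174° = -1.99
Leg 2 (272°, 2 km): east 2 sin 272° = -2.00, north 2 cos 272° = 0.07
Leg 3 (231°, 1 km): east 1 sin 231° = -0.78, north 1 cos 231° = -0.63
Leg 4 (150°, 8 km): east 8 sin 150° = 4.00, north 8 cos 150° = -6.93
Summing: 1.43 km east, -9.48 km north → (1.43, -9.48).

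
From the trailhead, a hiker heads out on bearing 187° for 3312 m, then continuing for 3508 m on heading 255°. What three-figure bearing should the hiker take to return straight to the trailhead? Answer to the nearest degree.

Leg 1 (187°, 3312 m): east 3312 sin 187° = -403.63, north 3312 cos 187° = -3287.31
Leg 2 (255°, 3508 m): east 3508 sin 255° = -3388.47, north 3508 cos 255° = -907.94
Net displacement: -3792.10 east, -4195.25 north. Direction back to start is (3792.10, 4195.25): bearing = atan2(3792.10, 4195.25) mod 360° = 42.11° ≈ 042°.

042°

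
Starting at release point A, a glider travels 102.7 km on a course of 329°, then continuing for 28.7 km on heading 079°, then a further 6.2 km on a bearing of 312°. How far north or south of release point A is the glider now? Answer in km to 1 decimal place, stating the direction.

97.7 km north

Leg 1 (329°, 102.7 km): east 102.7 sin 329° = -52.89, north 102.7 cos 329° = 88.03
Leg 2 (079°, 28.7 km): east 28.7 sin 79° = 28.17, north 28.7 cos 79° = 5.48
Leg 3 (312°, 6.2 km): east 6.2 sin 312° = -4.61, north 6.2 cos 312° = 4.15
Net north component: 97.66 km.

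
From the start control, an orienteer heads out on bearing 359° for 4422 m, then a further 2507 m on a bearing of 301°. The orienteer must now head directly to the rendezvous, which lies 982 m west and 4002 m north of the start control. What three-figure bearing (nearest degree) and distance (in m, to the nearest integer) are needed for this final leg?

144°, 2115 m

Leg 1 (359°, 4422 m): east 4422 sin 359° = -77.17, north 4422 cos 359° = 4421.33
Leg 2 (301°, 2507 m): east 2507 sin 301° = -2148.92, north 2507 cos 301° = 1291.20
Current position: (-2226.09, 5712.53). Target: (-982, 4002). Remaining: Δeast = 1244.09, Δnorth = -1710.53.
Bearing = atan2(1244.09, -1710.53) mod 360° = 143.97°; distance = √((1244.09)² + (-1710.53)²) = 2115.105 m.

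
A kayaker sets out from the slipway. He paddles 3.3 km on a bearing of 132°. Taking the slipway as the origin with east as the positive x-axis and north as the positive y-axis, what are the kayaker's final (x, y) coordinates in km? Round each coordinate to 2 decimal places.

Leg 1 (132°, 3.3 km): east 3.3 sin 132° = 2.45, north 3.3 cos 132° = -2.21
Summing: 2.45 km east, -2.21 km north → (2.45, -2.21).

(2.45, -2.21)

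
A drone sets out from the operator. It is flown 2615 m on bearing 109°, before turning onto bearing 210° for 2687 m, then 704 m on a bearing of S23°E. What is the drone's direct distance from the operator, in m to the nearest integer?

Leg 1 (109°, 2615 m): east 2615 sin 109° = 2472.53, north 2615 cos 109° = -851.36
Leg 2 (210°, 2687 m): east 2687 sin 210° = -1343.50, north 2687 cos 210° = -2327.01
Leg 3 (S23°E, 704 m): east 704 sin 157° = 275.07, north 704 cos 157° = -648.04
Net: 1404.11 east, -3826.41 north. Distance = √((1404.11)² + (-3826.41)²) = 4075.892 m.

4076 m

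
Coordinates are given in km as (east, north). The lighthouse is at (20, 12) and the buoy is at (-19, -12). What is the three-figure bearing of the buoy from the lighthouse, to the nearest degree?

238°

Δeast = -19 − 20 = -39.00; Δnorth = -12 − 12 = -24.00.
Bearing = atan2(Δeast, Δnorth) mod 360° = 238.39° ≈ 238°.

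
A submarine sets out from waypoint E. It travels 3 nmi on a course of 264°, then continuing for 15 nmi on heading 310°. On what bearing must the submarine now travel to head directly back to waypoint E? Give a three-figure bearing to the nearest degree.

123°

Leg 1 (264°, 3 nmi): east 3 sin 264° = -2.98, north 3 cos 264° = -0.31
Leg 2 (310°, 15 nmi): east 15 sin 310° = -11.49, north 15 cos 310° = 9.64
Net displacement: -14.47 east, 9.33 north. Direction back to start is (14.47, -9.33): bearing = atan2(14.47, -9.33) mod 360° = 122.80° ≈ 123°.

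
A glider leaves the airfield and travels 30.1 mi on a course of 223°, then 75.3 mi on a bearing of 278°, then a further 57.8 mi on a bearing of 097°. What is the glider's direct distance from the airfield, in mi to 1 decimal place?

42.1 mi

Leg 1 (223°, 30.1 mi): east 30.1 sin 223° = -20.53, north 30.1 cos 223° = -22.01
Leg 2 (278°, 75.3 mi): east 75.3 sin 278° = -74.57, north 75.3 cos 278° = 10.48
Leg 3 (097°, 57.8 mi): east 57.8 sin 97° = 57.37, north 57.8 cos 97° = -7.04
Net: -37.73 east, -18.58 north. Distance = √((-37.73)² + (-18.58)²) = 42.052 mi.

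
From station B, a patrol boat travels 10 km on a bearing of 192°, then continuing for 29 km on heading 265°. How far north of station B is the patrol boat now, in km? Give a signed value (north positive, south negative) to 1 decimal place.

-12.3 km

Leg 1 (192°, 10 km): east 10 sin 192° = -2.08, north 10 cos 192° = -9.78
Leg 2 (265°, 29 km): east 29 sin 265° = -28.89, north 29 cos 265° = -2.53
Net north component: -12.31 km.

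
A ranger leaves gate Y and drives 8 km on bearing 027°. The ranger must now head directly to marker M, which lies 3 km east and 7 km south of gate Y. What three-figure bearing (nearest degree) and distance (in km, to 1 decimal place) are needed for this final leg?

183°, 14.1 km

Leg 1 (027°, 8 km): east 8 sin 27° = 3.63, north 8 cos 27° = 7.13
Current position: (3.63, 7.13). Target: (3, -7). Remaining: Δeast = -0.63, Δnorth = -14.13.
Bearing = atan2(-0.63, -14.13) mod 360° = 182.56°; distance = √((-0.63)² + (-14.13)²) = 14.142 km.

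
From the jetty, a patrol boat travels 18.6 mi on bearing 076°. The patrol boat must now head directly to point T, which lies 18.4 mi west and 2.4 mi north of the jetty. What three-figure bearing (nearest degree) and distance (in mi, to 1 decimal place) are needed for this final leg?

Leg 1 (076°, 18.6 mi): east 18.6 sin 76° = 18.05, north 18.6 cos 76° = 4.50
Current position: (18.05, 4.50). Target: (-18.4, 2.4). Remaining: Δeast = -36.45, Δnorth = -2.10.
Bearing = atan2(-36.45, -2.10) mod 360° = 266.70°; distance = √((-36.45)² + (-2.10)²) = 36.508 mi.

267°, 36.5 mi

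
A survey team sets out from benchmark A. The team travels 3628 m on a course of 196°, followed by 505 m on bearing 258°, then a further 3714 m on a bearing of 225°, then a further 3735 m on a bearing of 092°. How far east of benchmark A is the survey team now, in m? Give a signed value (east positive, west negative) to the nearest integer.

-387 m

Leg 1 (196°, 3628 m): east 3628 sin 196° = -1000.01, north 3628 cos 196° = -3487.46
Leg 2 (258°, 505 m): east 505 sin 258° = -493.96, north 505 cos 258° = -105.00
Leg 3 (225°, 3714 m): east 3714 sin 225° = -2626.19, north 3714 cos 225° = -2626.19
Leg 4 (092°, 3735 m): east 3735 sin 92° = 3732.72, north 3735 cos 92° = -130.35
Net east component: -387.45 m.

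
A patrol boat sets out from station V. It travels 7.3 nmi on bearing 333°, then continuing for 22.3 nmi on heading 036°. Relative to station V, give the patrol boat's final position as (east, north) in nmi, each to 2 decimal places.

Leg 1 (333°, 7.3 nmi): east 7.3 sin 333° = -3.31, north 7.3 cos 333° = 6.50
Leg 2 (036°, 22.3 nmi): east 22.3 sin 36° = 13.11, north 22.3 cos 36° = 18.04
Summing: 9.79 nmi east, 24.55 nmi north → (9.79, 24.55).

(9.79, 24.55)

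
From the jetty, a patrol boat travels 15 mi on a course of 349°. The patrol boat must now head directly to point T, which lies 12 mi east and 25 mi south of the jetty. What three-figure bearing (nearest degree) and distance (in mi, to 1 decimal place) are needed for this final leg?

Leg 1 (349°, 15 mi): east 15 sin 349° = -2.86, north 15 cos 349° = 14.72
Current position: (-2.86, 14.72). Target: (12, -25). Remaining: Δeast = 14.86, Δnorth = -39.72.
Bearing = atan2(14.86, -39.72) mod 360° = 159.49°; distance = √((14.86)² + (-39.72)²) = 42.414 mi.

159°, 42.4 mi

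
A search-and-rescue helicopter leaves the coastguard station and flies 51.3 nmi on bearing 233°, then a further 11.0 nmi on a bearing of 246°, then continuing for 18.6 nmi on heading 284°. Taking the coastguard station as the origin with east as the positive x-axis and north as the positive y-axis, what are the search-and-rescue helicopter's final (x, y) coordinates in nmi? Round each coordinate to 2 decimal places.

(-69.07, -30.85)

Leg 1 (233°, 51.3 nmi): east 51.3 sin 233° = -40.97, north 51.3 cos 233° = -30.87
Leg 2 (246°, 11.0 nmi): east 11.0 sin 246° = -10.05, north 11.0 cos 246° = -4.47
Leg 3 (284°, 18.6 nmi): east 18.6 sin 284° = -18.05, north 18.6 cos 284° = 4.50
Summing: -69.07 nmi east, -30.85 nmi north → (-69.07, -30.85).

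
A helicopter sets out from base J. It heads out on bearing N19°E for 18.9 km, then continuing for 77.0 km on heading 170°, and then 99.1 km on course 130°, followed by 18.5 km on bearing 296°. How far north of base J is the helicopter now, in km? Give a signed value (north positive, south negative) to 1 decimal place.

Leg 1 (N19°E, 18.9 km): east 18.9 sin 19° = 6.15, north 18.9 cos 19° = 17.87
Leg 2 (170°, 77.0 km): east 77.0 sin 170° = 13.37, north 77.0 cos 170° = -75.83
Leg 3 (130°, 99.1 km): east 99.1 sin 130° = 75.92, north 99.1 cos 130° = -63.70
Leg 4 (296°, 18.5 km): east 18.5 sin 296° = -16.63, north 18.5 cos 296° = 8.11
Net north component: -113.55 km.

-113.6 km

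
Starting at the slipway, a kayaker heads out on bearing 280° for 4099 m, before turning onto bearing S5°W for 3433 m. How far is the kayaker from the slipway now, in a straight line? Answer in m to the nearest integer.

5112 m

Leg 1 (280°, 4099 m): east 4099 sin 280° = -4036.73, north 4099 cos 280° = 711.78
Leg 2 (S5°W, 3433 m): east 3433 sin 185° = -299.21, north 3433 cos 185° = -3419.94
Net: -4335.93 east, -2708.15 north. Distance = √((-4335.93)² + (-2708.15)²) = 5112.182 m.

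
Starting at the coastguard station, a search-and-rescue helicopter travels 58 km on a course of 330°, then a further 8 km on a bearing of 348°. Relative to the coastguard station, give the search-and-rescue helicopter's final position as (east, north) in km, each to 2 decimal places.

Leg 1 (330°, 58 km): east 58 sin 330° = -29.00, north 58 cos 330° = 50.23
Leg 2 (348°, 8 km): east 8 sin 348° = -1.66, north 8 cos 348° = 7.83
Summing: -30.66 km east, 58.05 km north → (-30.66, 58.05).

(-30.66, 58.05)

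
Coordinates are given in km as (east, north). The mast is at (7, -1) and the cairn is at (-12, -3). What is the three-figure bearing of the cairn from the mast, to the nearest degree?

264°

Δeast = -12 − 7 = -19.00; Δnorth = -3 − -1 = -2.00.
Bearing = atan2(Δeast, Δnorth) mod 360° = 263.99° ≈ 264°.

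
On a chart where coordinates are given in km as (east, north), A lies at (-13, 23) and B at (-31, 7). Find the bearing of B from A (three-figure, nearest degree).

228°

Δeast = -31 − -13 = -18.00; Δnorth = 7 − 23 = -16.00.
Bearing = atan2(Δeast, Δnorth) mod 360° = 228.37° ≈ 228°.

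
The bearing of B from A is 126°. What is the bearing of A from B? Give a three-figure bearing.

Back-bearing = 126° + 180° = 306°.

306°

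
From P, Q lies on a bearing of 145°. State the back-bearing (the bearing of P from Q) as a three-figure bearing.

Back-bearing = 145° + 180° = 325°.

325°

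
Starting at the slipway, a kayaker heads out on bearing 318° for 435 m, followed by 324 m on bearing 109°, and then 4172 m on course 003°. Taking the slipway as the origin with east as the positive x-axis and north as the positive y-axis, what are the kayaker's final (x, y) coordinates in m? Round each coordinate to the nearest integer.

Leg 1 (318°, 435 m): east 435 sin 318° = -291.07, north 435 cos 318° = 323.27
Leg 2 (109°, 324 m): east 324 sin 109° = 306.35, north 324 cos 109° = -105.48
Leg 3 (003°, 4172 m): east 4172 sin 3° = 218.35, north 4172 cos 3° = 4166.28
Summing: 233.62 m east, 4384.07 m north → (234, 4384).

(234, 4384)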